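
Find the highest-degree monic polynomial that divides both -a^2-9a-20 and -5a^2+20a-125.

1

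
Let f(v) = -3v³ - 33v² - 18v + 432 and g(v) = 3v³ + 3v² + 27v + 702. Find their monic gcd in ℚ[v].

v + 6

Repeated division with remainder:
  -3v³ - 33v² - 18v + 432 = (-1)(3v³ + 3v² + 27v + 702) + (-30v² + 9v + 1134)
  3v³ + 3v² + 27v + 702 = (-(1/10)v - 13/100)(-30v² + 9v + 1134) + ((14157/100)v + 42471/50)
  -30v² + 9v + 1134 = (-(1000/4719)v + 2100/1573)((14157/100)v + 42471/50) + (0)
Last nonzero remainder: (14157/100)v + 42471/50. Dividing through by 14157/100 gives the monic gcd v + 6.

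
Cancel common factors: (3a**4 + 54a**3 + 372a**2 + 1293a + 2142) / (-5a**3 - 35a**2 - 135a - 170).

By polynomial division,
  3a**4 + 54a**3 + 372a**2 + 1293a + 2142 = (-(3/5)a - 33/5)(-5a**3 - 35a**2 - 135a - 170) + (60a**2 + 300a + 1020)
  -5a**3 - 35a**2 - 135a - 170 = (-(1/12)a - 1/6)(60a**2 + 300a + 1020) + (0)
Last nonzero remainder: 60a**2 + 300a + 1020. Dividing through by 60 gives the monic gcd a**2 + 5a + 17.
Cancel a**2 + 5a + 17 from numerator and denominator to get the reduced form.

(-3a**2 - 39a - 126)/(5a + 10)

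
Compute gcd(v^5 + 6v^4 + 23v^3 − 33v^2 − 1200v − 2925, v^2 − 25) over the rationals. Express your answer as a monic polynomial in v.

v^2 − 25

Apply the Euclidean algorithm:
  v^5 + 6v^4 + 23v^3 − 33v^2 − 1200v − 2925 = (v^3 + 6v^2 + 48v + 117)(v^2 − 25) + (0)
The last nonzero remainder v^2 − 25 is already monic.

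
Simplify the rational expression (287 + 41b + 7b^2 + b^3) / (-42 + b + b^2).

(41 + b^2)/(-6 + b)

Euclidean algorithm in ℚ[b]:
  b^3 + 7b^2 + 41b + 287 = (b + 6)(b^2 + b - 42) + (77b + 539)
  b^2 + b - 42 = ((1/77)b - 6/77)(77b + 539) + (0)
Last nonzero remainder: 77b + 539. Dividing through by 77 gives the monic gcd b + 7.
Cancel b + 7 from numerator and denominator to get the reduced form.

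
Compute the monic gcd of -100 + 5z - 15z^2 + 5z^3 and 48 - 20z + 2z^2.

-4 + z

By polynomial division,
  5z^3 - 15z^2 + 5z - 100 = ((5/2)z + 35/2)(2z^2 - 20z + 48) + (235z - 940)
  2z^2 - 20z + 48 = ((2/235)z - 12/235)(235z - 940) + (0)
Last nonzero remainder: 235z - 940. Dividing through by 235 gives the monic gcd z - 4.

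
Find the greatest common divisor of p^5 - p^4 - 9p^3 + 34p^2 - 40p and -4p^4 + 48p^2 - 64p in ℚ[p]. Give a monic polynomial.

p^3 + 2p^2 - 8p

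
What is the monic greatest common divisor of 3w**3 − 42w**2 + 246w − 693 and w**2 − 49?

w − 7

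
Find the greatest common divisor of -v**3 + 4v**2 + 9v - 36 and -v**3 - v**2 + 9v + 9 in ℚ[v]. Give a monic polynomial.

v**2 - 9

Euclidean algorithm in ℚ[v]:
  -v**3 + 4v**2 + 9v - 36 = (-v**3 - v**2 + 9v + 9) + (5v**2 - 45)
  -v**3 - v**2 + 9v + 9 = (-(1/5)v - 1/5)(5v**2 - 45) + (0)
Last nonzero remainder: 5v**2 - 45. Dividing through by 5 gives the monic gcd v**2 - 9.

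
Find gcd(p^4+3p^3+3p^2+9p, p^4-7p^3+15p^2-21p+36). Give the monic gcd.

Apply the Euclidean algorithm:
  p^4+3p^3+3p^2+9p = (p^4-7p^3+15p^2-21p+36) + (10p^3-12p^2+30p-36)
  p^4-7p^3+15p^2-21p+36 = ((1/10)p-29/50)(10p^3-12p^2+30p-36) + ((126/25)p^2+378/25)
  10p^3-12p^2+30p-36 = ((125/63)p-50/21)((126/25)p^2+378/25) + (0)
Last nonzero remainder: (126/25)p^2+378/25. Dividing through by 126/25 gives the monic gcd p^2+3.

p^2+3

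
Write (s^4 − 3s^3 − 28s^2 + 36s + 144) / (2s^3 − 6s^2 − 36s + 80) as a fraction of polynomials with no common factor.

(s^3 − 7s^2 + 36)/(2s^2 − 14s + 20)

By polynomial division,
  s^4 − 3s^3 − 28s^2 + 36s + 144 = ((1/2)s)(2s^3 − 6s^2 − 36s + 80) + (−10s^2 − 4s + 144)
  2s^3 − 6s^2 − 36s + 80 = (−(1/5)s + 17/25)(−10s^2 − 4s + 144) + (−(112/25)s − 448/25)
  −10s^2 − 4s + 144 = ((125/56)s − 225/28)(−(112/25)s − 448/25) + (0)
Last nonzero remainder: −(112/25)s − 448/25. Dividing through by −112/25 gives the monic gcd s + 4.
Cancel s + 4 from numerator and denominator to get the reduced form.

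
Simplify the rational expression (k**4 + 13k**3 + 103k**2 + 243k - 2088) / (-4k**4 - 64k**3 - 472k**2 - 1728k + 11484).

(-k - 8)/(4k + 44)

By polynomial division,
  k**4 + 13k**3 + 103k**2 + 243k - 2088 = (-1/4)(-4k**4 - 64k**3 - 472k**2 - 1728k + 11484) + (-3k**3 - 15k**2 - 189k + 783)
  -4k**4 - 64k**3 - 472k**2 - 1728k + 11484 = ((4/3)k + 44/3)(-3k**3 - 15k**2 - 189k + 783) + (0)
Last nonzero remainder: -3k**3 - 15k**2 - 189k + 783. Dividing through by -3 gives the monic gcd k**3 + 5k**2 + 63k - 261.
Cancel k**3 + 5k**2 + 63k - 261 from numerator and denominator to get the reduced form.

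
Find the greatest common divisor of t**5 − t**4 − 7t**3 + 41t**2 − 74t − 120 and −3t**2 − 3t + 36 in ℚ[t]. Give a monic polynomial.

By polynomial division,
  t**5 − t**4 − 7t**3 + 41t**2 − 74t − 120 = (−(1/3)t**3 + (2/3)t**2 − (7/3)t − 10/3)(−3t**2 − 3t + 36) + (0)
Last nonzero remainder: −3t**2 − 3t + 36. Dividing through by −3 gives the monic gcd t**2 + t − 12.

t**2 + t − 12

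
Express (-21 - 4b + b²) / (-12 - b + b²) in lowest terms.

(-7 + b)/(-4 + b)

By polynomial division,
  b² - 4b - 21 = (b² - b - 12) + (-3b - 9)
  b² - b - 12 = (-(1/3)b + 4/3)(-3b - 9) + (0)
Last nonzero remainder: -3b - 9. Dividing through by -3 gives the monic gcd b + 3.
Cancel b + 3 from numerator and denominator to get the reduced form.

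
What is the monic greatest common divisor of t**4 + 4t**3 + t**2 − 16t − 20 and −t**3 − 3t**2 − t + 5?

Apply the Euclidean algorithm:
  t**4 + 4t**3 + t**2 − 16t − 20 = (−t − 1)(−t**3 − 3t**2 − t + 5) + (−3t**2 − 12t − 15)
  −t**3 − 3t**2 − t + 5 = ((1/3)t − 1/3)(−3t**2 − 12t − 15) + (0)
Last nonzero remainder: −3t**2 − 12t − 15. Dividing through by −3 gives the monic gcd t**2 + 4t + 5.

t**2 + 4t + 5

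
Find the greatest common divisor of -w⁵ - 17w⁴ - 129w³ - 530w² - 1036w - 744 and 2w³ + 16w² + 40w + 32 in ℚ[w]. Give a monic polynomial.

w² + 4w + 4

By polynomial division,
  -w⁵ - 17w⁴ - 129w³ - 530w² - 1036w - 744 = (-(1/2)w² - (9/2)w - 37/2)(2w³ + 16w² + 40w + 32) + (-38w² - 152w - 152)
  2w³ + 16w² + 40w + 32 = (-(1/19)w - 4/19)(-38w² - 152w - 152) + (0)
Last nonzero remainder: -38w² - 152w - 152. Dividing through by -38 gives the monic gcd w² + 4w + 4.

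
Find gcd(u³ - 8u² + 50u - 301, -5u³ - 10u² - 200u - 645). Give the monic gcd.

Euclidean algorithm in ℚ[u]:
  u³ - 8u² + 50u - 301 = (-1/5)(-5u³ - 10u² - 200u - 645) + (-10u² + 10u - 430)
  -5u³ - 10u² - 200u - 645 = ((1/2)u + 3/2)(-10u² + 10u - 430) + (0)
Last nonzero remainder: -10u² + 10u - 430. Dividing through by -10 gives the monic gcd u² - u + 43.

u² - u + 43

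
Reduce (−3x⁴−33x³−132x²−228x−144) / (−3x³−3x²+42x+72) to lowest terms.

(x²+6x+8)/(x−4)

Apply the Euclidean algorithm:
  −3x⁴−33x³−132x²−228x−144 = (x+10)(−3x³−3x²+42x+72) + (−144x²−720x−864)
  −3x³−3x²+42x+72 = ((1/48)x−1/12)(−144x²−720x−864) + (0)
Last nonzero remainder: −144x²−720x−864. Dividing through by −144 gives the monic gcd x²+5x+6.
Cancel x²+5x+6 from numerator and denominator to get the reduced form.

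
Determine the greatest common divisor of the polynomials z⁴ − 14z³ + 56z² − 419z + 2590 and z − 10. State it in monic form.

Repeated division with remainder:
  z⁴ − 14z³ + 56z² − 419z + 2590 = (z³ − 4z² + 16z − 259)(z − 10) + (0)
The last nonzero remainder z − 10 is already monic.

z − 10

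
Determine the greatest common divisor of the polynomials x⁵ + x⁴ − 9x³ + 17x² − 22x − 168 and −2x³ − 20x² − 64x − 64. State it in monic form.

By polynomial division,
  x⁵ + x⁴ − 9x³ + 17x² − 22x − 168 = (−(1/2)x² + (9/2)x − 49/2)(−2x³ − 20x² − 64x − 64) + (−217x² − 1302x − 1736)
  −2x³ − 20x² − 64x − 64 = ((2/217)x + 8/217)(−217x² − 1302x − 1736) + (0)
Last nonzero remainder: −217x² − 1302x − 1736. Dividing through by −217 gives the monic gcd x² + 6x + 8.

x² + 6x + 8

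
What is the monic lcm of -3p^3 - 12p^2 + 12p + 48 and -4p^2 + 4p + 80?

p^4 - p^3 - 24p^2 + 4p + 80

Euclidean algorithm in ℚ[p]:
  -3p^3 - 12p^2 + 12p + 48 = ((3/4)p + 15/4)(-4p^2 + 4p + 80) + (-63p - 252)
  -4p^2 + 4p + 80 = ((4/63)p - 20/63)(-63p - 252) + (0)
Last nonzero remainder: -63p - 252. Dividing through by -63 gives the monic gcd p + 4.
Then lcm(f, g) = f·g / gcd(f, g); expanding and making the result monic gives the answer.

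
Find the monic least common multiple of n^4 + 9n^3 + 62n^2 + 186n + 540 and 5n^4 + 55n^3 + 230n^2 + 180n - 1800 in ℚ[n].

n^6 + 13n^5 + 86n^4 + 326n^3 + 540n^2 - 72n - 6480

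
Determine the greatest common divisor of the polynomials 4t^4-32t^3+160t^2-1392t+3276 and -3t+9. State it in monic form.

t-3

Euclidean algorithm in ℚ[t]:
  4t^4-32t^3+160t^2-1392t+3276 = (-(4/3)t^3+(20/3)t^2-(100/3)t+364)(-3t+9) + (0)
Last nonzero remainder: -3t+9. Dividing through by -3 gives the monic gcd t-3.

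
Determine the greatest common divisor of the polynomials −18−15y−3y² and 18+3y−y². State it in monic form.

3+y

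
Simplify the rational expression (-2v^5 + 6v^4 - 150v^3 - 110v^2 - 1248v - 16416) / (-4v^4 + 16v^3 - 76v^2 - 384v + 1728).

Euclidean algorithm in ℚ[v]:
  -2v^5 + 6v^4 - 150v^3 - 110v^2 - 1248v - 16416 = ((1/2)v + 1/2)(-4v^4 + 16v^3 - 76v^2 - 384v + 1728) + (-120v^3 + 120v^2 - 1920v - 17280)
  -4v^4 + 16v^3 - 76v^2 - 384v + 1728 = ((1/30)v - 1/10)(-120v^3 + 120v^2 - 1920v - 17280) + (0)
Last nonzero remainder: -120v^3 + 120v^2 - 1920v - 17280. Dividing through by -120 gives the monic gcd v^3 - v^2 + 16v + 144.
Cancel v^3 - v^2 + 16v + 144 from numerator and denominator to get the reduced form.

(v^2 - 2v + 57)/(2v - 6)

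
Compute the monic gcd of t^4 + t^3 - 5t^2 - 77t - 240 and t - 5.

t - 5

Apply the Euclidean algorithm:
  t^4 + t^3 - 5t^2 - 77t - 240 = (t^3 + 6t^2 + 25t + 48)(t - 5) + (0)
The last nonzero remainder t - 5 is already monic.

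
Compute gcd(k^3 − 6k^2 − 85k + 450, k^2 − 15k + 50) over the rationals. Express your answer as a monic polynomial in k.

By polynomial division,
  k^3 − 6k^2 − 85k + 450 = (k + 9)(k^2 − 15k + 50) + (0)
The last nonzero remainder k^2 − 15k + 50 is already monic.

k^2 − 15k + 50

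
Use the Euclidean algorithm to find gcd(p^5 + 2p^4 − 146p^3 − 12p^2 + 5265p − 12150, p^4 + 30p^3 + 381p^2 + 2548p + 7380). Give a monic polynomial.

p^2 + 19p + 90

Repeated division with remainder:
  p^5 + 2p^4 − 146p^3 − 12p^2 + 5265p − 12150 = (p − 28)(p^4 + 30p^3 + 381p^2 + 2548p + 7380) + (313p^3 + 8108p^2 + 69229p + 194490)
  p^4 + 30p^3 + 381p^2 + 2548p + 7380 = ((1/313)p + 1282/97969)(313p^3 + 8108p^2 + 69229p + 194490) + ((5263056/97969)p^2 + (99998064/97969)p + 473675040/97969)
  313p^3 + 8108p^2 + 69229p + 194490 = ((30664297/5263056)p + 211711009/5263056)((5263056/97969)p^2 + (99998064/97969)p + 473675040/97969) + (0)
Last nonzero remainder: (5263056/97969)p^2 + (99998064/97969)p + 473675040/97969. Dividing through by 5263056/97969 gives the monic gcd p^2 + 19p + 90.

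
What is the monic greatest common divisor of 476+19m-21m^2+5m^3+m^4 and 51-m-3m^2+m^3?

17-6m+m^2

Apply the Euclidean algorithm:
  m^4+5m^3-21m^2+19m+476 = (m+8)(m^3-3m^2-m+51) + (4m^2-24m+68)
  m^3-3m^2-m+51 = ((1/4)m+3/4)(4m^2-24m+68) + (0)
Last nonzero remainder: 4m^2-24m+68. Dividing through by 4 gives the monic gcd m^2-6m+17.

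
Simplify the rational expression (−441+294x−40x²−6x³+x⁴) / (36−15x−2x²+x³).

Apply the Euclidean algorithm:
  x⁴−6x³−40x²+294x−441 = (x−4)(x³−2x²−15x+36) + (−33x²+198x−297)
  x³−2x²−15x+36 = (−(1/33)x−4/33)(−33x²+198x−297) + (0)
Last nonzero remainder: −33x²+198x−297. Dividing through by −33 gives the monic gcd x²−6x+9.
Cancel x²−6x+9 from numerator and denominator to get the reduced form.

(−49+x²)/(4+x)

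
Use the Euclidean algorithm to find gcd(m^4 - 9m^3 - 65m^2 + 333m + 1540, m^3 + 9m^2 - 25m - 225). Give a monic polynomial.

Euclidean algorithm in ℚ[m]:
  m^4 - 9m^3 - 65m^2 + 333m + 1540 = (m - 18)(m^3 + 9m^2 - 25m - 225) + (122m^2 + 108m - 2510)
  m^3 + 9m^2 - 25m - 225 = ((1/122)m + 495/7442)(122m^2 + 108m - 2510) + (-(43200/3721)m - 216000/3721)
  122m^2 + 108m - 2510 = (-(226981/21600)m + 933971/21600)(-(43200/3721)m - 216000/3721) + (0)
Last nonzero remainder: -(43200/3721)m - 216000/3721. Dividing through by -43200/3721 gives the monic gcd m + 5.

m + 5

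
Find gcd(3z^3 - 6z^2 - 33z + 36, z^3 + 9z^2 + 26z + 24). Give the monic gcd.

z + 3

By polynomial division,
  3z^3 - 6z^2 - 33z + 36 = (3)(z^3 + 9z^2 + 26z + 24) + (-33z^2 - 111z - 36)
  z^3 + 9z^2 + 26z + 24 = (-(1/33)z - 62/363)(-33z^2 - 111z - 36) + ((720/121)z + 2160/121)
  -33z^2 - 111z - 36 = (-(1331/240)z - 121/60)((720/121)z + 2160/121) + (0)
Last nonzero remainder: (720/121)z + 2160/121. Dividing through by 720/121 gives the monic gcd z + 3.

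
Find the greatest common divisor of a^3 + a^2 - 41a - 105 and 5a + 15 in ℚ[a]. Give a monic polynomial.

Apply the Euclidean algorithm:
  a^3 + a^2 - 41a - 105 = ((1/5)a^2 - (2/5)a - 7)(5a + 15) + (0)
Last nonzero remainder: 5a + 15. Dividing through by 5 gives the monic gcd a + 3.

a + 3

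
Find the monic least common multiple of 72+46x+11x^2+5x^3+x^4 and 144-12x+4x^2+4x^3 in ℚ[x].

By polynomial division,
  x^4+5x^3+11x^2+46x+72 = ((1/4)x+1)(4x^3+4x^2-12x+144) + (10x^2+22x-72)
  4x^3+4x^2-12x+144 = ((2/5)x-12/25)(10x^2+22x-72) + ((684/25)x+2736/25)
  10x^2+22x-72 = ((125/342)x-25/38)((684/25)x+2736/25) + (0)
Last nonzero remainder: (684/25)x+2736/25. Dividing through by 684/25 gives the monic gcd x+4.
Then lcm(f, g) = f·g / gcd(f, g); expanding and making the result monic gives the answer.

648+198x+33x^2+58x^3+5x^4+2x^5+x^6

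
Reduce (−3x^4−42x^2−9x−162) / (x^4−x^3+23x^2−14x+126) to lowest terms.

By polynomial division,
  −3x^4−42x^2−9x−162 = (−3)(x^4−x^3+23x^2−14x+126) + (−3x^3+27x^2−51x+216)
  x^4−x^3+23x^2−14x+126 = (−(1/3)x−8/3)(−3x^3+27x^2−51x+216) + (78x^2−78x+702)
  −3x^3+27x^2−51x+216 = (−(1/26)x+4/13)(78x^2−78x+702) + (0)
Last nonzero remainder: 78x^2−78x+702. Dividing through by 78 gives the monic gcd x^2−x+9.
Cancel x^2−x+9 from numerator and denominator to get the reduced form.

(−3x^2−3x−18)/(x^2+14)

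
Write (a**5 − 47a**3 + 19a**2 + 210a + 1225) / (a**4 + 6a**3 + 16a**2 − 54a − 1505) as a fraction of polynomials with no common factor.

(a**3 − 2a**2 − 8a − 35)/(a**2 + 4a + 43)

Euclidean algorithm in ℚ[a]:
  a**5 − 47a**3 + 19a**2 + 210a + 1225 = (a − 6)(a**4 + 6a**3 + 16a**2 − 54a − 1505) + (−27a**3 + 169a**2 + 1391a − 7805)
  a**4 + 6a**3 + 16a**2 − 54a − 1505 = (−(1/27)a − 331/729)(−27a**3 + 169a**2 + 1391a − 7805) + ((105160/729)a**2 + (210320/729)a − 3680600/729)
  −27a**3 + 169a**2 + 1391a − 7805 = (−(19683/105160)a + 162567/105160)((105160/729)a**2 + (210320/729)a − 3680600/729) + (0)
Last nonzero remainder: (105160/729)a**2 + (210320/729)a − 3680600/729. Dividing through by 105160/729 gives the monic gcd a**2 + 2a − 35.
Cancel a**2 + 2a − 35 from numerator and denominator to get the reduced form.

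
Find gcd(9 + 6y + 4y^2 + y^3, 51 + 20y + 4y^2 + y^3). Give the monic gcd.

3 + y

Repeated division with remainder:
  y^3 + 4y^2 + 6y + 9 = (y^3 + 4y^2 + 20y + 51) + (-14y - 42)
  y^3 + 4y^2 + 20y + 51 = (-(1/14)y^2 - (1/14)y - 17/14)(-14y - 42) + (0)
Last nonzero remainder: -14y - 42. Dividing through by -14 gives the monic gcd y + 3.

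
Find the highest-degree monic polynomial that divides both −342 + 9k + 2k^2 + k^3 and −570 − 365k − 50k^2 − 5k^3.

57 + 8k + k^2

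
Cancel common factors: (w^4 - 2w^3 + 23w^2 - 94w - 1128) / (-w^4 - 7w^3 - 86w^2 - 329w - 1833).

Euclidean algorithm in ℚ[w]:
  w^4 - 2w^3 + 23w^2 - 94w - 1128 = (-1)(-w^4 - 7w^3 - 86w^2 - 329w - 1833) + (-9w^3 - 63w^2 - 423w - 2961)
  -w^4 - 7w^3 - 86w^2 - 329w - 1833 = ((1/9)w)(-9w^3 - 63w^2 - 423w - 2961) + (-39w^2 - 1833)
  -9w^3 - 63w^2 - 423w - 2961 = ((3/13)w + 21/13)(-39w^2 - 1833) + (0)
Last nonzero remainder: -39w^2 - 1833. Dividing through by -39 gives the monic gcd w^2 + 47.
Cancel w^2 + 47 from numerator and denominator to get the reduced form.

(-w^2 + 2w + 24)/(w^2 + 7w + 39)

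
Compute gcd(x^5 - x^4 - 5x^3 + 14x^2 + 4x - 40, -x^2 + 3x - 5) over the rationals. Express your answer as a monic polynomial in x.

Repeated division with remainder:
  x^5 - x^4 - 5x^3 + 14x^2 + 4x - 40 = (-x^3 - 2x^2 + 4x + 8)(-x^2 + 3x - 5) + (0)
Last nonzero remainder: -x^2 + 3x - 5. Dividing through by -1 gives the monic gcd x^2 - 3x + 5.

x^2 - 3x + 5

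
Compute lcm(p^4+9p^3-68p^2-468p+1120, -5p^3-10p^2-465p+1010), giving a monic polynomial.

p^6+13p^5+69p^4+169p^3-7620p^2-42788p+113120

Repeated division with remainder:
  p^4+9p^3-68p^2-468p+1120 = (-(1/5)p-7/5)(-5p^3-10p^2-465p+1010) + (-175p^2-917p+2534)
  -5p^3-10p^2-465p+1010 = ((1/35)p-81/875)(-175p^2-917p+2534) + (-(77786/125)p+155572/125)
  -175p^2-917p+2534 = ((21875/77786)p+158375/77786)(-(77786/125)p+155572/125) + (0)
Last nonzero remainder: -(77786/125)p+155572/125. Dividing through by -77786/125 gives the monic gcd p-2.
Then lcm(f, g) = f·g / gcd(f, g); expanding and making the result monic gives the answer.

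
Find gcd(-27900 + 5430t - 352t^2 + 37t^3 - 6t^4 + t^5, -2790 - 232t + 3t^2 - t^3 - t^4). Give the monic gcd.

62 - 10t + t^2

Apply the Euclidean algorithm:
  t^5 - 6t^4 + 37t^3 - 352t^2 + 5430t - 27900 = (-t + 7)(-t^4 - t^3 + 3t^2 - 232t - 2790) + (47t^3 - 605t^2 + 4264t - 8370)
  -t^4 - t^3 + 3t^2 - 232t - 2790 = (-(1/47)t - 652/2209)(47t^3 - 605t^2 + 4264t - 8370) + (-(187425/2209)t^2 + (1874250/2209)t - 11620350/2209)
  47t^3 - 605t^2 + 4264t - 8370 = (-(103823/187425)t + 6627/4165)(-(187425/2209)t^2 + (1874250/2209)t - 11620350/2209) + (0)
Last nonzero remainder: -(187425/2209)t^2 + (1874250/2209)t - 11620350/2209. Dividing through by -187425/2209 gives the monic gcd t^2 - 10t + 62.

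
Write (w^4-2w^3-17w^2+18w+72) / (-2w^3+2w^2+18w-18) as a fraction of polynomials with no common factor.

Repeated division with remainder:
  w^4-2w^3-17w^2+18w+72 = (-(1/2)w+1/2)(-2w^3+2w^2+18w-18) + (-9w^2+81)
  -2w^3+2w^2+18w-18 = ((2/9)w-2/9)(-9w^2+81) + (0)
Last nonzero remainder: -9w^2+81. Dividing through by -9 gives the monic gcd w^2-9.
Cancel w^2-9 from numerator and denominator to get the reduced form.

(-w^2+2w+8)/(2w-2)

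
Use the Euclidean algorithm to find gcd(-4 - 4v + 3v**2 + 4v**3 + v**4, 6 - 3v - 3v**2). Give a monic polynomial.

-2 + v + v**2

Repeated division with remainder:
  v**4 + 4v**3 + 3v**2 - 4v - 4 = (-(1/3)v**2 - v - 2/3)(-3v**2 - 3v + 6) + (0)
Last nonzero remainder: -3v**2 - 3v + 6. Dividing through by -3 gives the monic gcd v**2 + v - 2.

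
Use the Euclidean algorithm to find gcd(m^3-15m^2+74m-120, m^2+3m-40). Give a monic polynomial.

m-5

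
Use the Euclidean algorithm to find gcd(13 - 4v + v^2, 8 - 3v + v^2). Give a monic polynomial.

Repeated division with remainder:
  v^2 - 4v + 13 = (v^2 - 3v + 8) + (-v + 5)
  v^2 - 3v + 8 = (-v - 2)(-v + 5) + (18)
  -v + 5 = (-(1/18)v + 5/18)(18) + (0)
The last nonzero remainder is the constant 18, so the polynomials are coprime and gcd = 1.

1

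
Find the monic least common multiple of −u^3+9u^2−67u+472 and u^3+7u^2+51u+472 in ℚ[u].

u^4−u^3−5u^2+64u−3776

Repeated division with remainder:
  −u^3+9u^2−67u+472 = (−1)(u^3+7u^2+51u+472) + (16u^2−16u+944)
  u^3+7u^2+51u+472 = ((1/16)u+1/2)(16u^2−16u+944) + (0)
Last nonzero remainder: 16u^2−16u+944. Dividing through by 16 gives the monic gcd u^2−u+59.
Then lcm(f, g) = f·g / gcd(f, g); expanding and making the result monic gives the answer.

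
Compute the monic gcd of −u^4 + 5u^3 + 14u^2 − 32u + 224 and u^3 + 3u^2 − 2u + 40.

Repeated division with remainder:
  −u^4 + 5u^3 + 14u^2 − 32u + 224 = (−u + 8)(u^3 + 3u^2 − 2u + 40) + (−12u^2 + 24u − 96)
  u^3 + 3u^2 − 2u + 40 = (−(1/12)u − 5/12)(−12u^2 + 24u − 96) + (0)
Last nonzero remainder: −12u^2 + 24u − 96. Dividing through by −12 gives the monic gcd u^2 − 2u + 8.

u^2 − 2u + 8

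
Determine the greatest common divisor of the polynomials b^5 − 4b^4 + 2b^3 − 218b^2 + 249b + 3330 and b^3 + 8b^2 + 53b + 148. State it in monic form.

Apply the Euclidean algorithm:
  b^5 − 4b^4 + 2b^3 − 218b^2 + 249b + 3330 = (b^2 − 12b + 45)(b^3 + 8b^2 + 53b + 148) + (−90b^2 − 360b − 3330)
  b^3 + 8b^2 + 53b + 148 = (−(1/90)b − 2/45)(−90b^2 − 360b − 3330) + (0)
Last nonzero remainder: −90b^2 − 360b − 3330. Dividing through by −90 gives the monic gcd b^2 + 4b + 37.

b^2 + 4b + 37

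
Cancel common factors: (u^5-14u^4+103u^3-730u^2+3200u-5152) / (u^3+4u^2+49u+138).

Repeated division with remainder:
  u^5-14u^4+103u^3-730u^2+3200u-5152 = (u^2-18u+126)(u^3+4u^2+49u+138) + (-490u^2-490u-22540)
  u^3+4u^2+49u+138 = (-(1/490)u-3/490)(-490u^2-490u-22540) + (0)
Last nonzero remainder: -490u^2-490u-22540. Dividing through by -490 gives the monic gcd u^2+u+46.
Cancel u^2+u+46 from numerator and denominator to get the reduced form.

(u^3-15u^2+72u-112)/(u+3)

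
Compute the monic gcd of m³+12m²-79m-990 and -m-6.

1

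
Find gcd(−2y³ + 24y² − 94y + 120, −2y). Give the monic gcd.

By polynomial division,
  −2y³ + 24y² − 94y + 120 = (y² − 12y + 47)(−2y) + (120)
  −2y = (−(1/60)y)(120) + (0)
The last nonzero remainder is the constant 120, so the polynomials are coprime and gcd = 1.

1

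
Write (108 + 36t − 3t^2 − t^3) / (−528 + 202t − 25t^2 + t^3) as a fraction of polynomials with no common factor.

By polynomial division,
  −t^3 − 3t^2 + 36t + 108 = (−1)(t^3 − 25t^2 + 202t − 528) + (−28t^2 + 238t − 420)
  t^3 − 25t^2 + 202t − 528 = (−(1/28)t + 33/56)(−28t^2 + 238t − 420) + ((187/4)t − 561/2)
  −28t^2 + 238t − 420 = (−(112/187)t + 280/187)((187/4)t − 561/2) + (0)
Last nonzero remainder: (187/4)t − 561/2. Dividing through by 187/4 gives the monic gcd t − 6.
Cancel t − 6 from numerator and denominator to get the reduced form.

(−18 − 9t − t^2)/(88 − 19t + t^2)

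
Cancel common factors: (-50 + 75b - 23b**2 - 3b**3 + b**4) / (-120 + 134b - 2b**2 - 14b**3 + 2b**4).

By polynomial division,
  b**4 - 3b**3 - 23b**2 + 75b - 50 = (1/2)(2b**4 - 14b**3 - 2b**2 + 134b - 120) + (4b**3 - 22b**2 + 8b + 10)
  2b**4 - 14b**3 - 2b**2 + 134b - 120 = ((1/2)b - 3/4)(4b**3 - 22b**2 + 8b + 10) + (-(45/2)b**2 + 135b - 225/2)
  4b**3 - 22b**2 + 8b + 10 = (-(8/45)b - 4/45)(-(45/2)b**2 + 135b - 225/2) + (0)
Last nonzero remainder: -(45/2)b**2 + 135b - 225/2. Dividing through by -45/2 gives the monic gcd b**2 - 6b + 5.
Cancel b**2 - 6b + 5 from numerator and denominator to get the reduced form.

(-10 + 3b + b**2)/(-24 - 2b + 2b**2)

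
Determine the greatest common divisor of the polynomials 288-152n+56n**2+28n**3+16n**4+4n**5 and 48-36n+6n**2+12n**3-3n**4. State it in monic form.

2-2n+n**2

Repeated division with remainder:
  4n**5+16n**4+28n**3+56n**2-152n+288 = (-(4/3)n-32/3)(-3n**4+12n**3+6n**2-36n+48) + (164n**3+72n**2-472n+800)
  -3n**4+12n**3+6n**2-36n+48 = (-(3/164)n+273/3362)(164n**3+72n**2-472n+800) + (-(14256/1681)n**2+(28512/1681)n-28512/1681)
  164n**3+72n**2-472n+800 = (-(68921/3564)n-42025/891)(-(14256/1681)n**2+(28512/1681)n-28512/1681) + (0)
Last nonzero remainder: -(14256/1681)n**2+(28512/1681)n-28512/1681. Dividing through by -14256/1681 gives the monic gcd n**2-2n+2.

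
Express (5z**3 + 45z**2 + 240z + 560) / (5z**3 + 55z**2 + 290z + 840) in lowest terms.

(z + 4)/(z + 6)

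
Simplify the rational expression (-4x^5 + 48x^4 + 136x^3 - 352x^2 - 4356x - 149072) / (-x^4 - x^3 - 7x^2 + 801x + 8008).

Euclidean algorithm in ℚ[x]:
  -4x^5 + 48x^4 + 136x^3 - 352x^2 - 4356x - 149072 = (4x - 52)(-x^4 - x^3 - 7x^2 + 801x + 8008) + (112x^3 - 3920x^2 + 5264x + 267344)
  -x^4 - x^3 - 7x^2 + 801x + 8008 = (-(1/112)x - 9/28)(112x^3 - 3920x^2 + 5264x + 267344) + (-1220x^2 + 4880x + 93940)
  112x^3 - 3920x^2 + 5264x + 267344 = (-(28/305)x + 868/305)(-1220x^2 + 4880x + 93940) + (0)
Last nonzero remainder: -1220x^2 + 4880x + 93940. Dividing through by -1220 gives the monic gcd x^2 - 4x - 77.
Cancel x^2 - 4x - 77 from numerator and denominator to get the reduced form.

(4x^3 - 32x^2 + 44x - 1936)/(x^2 + 5x + 104)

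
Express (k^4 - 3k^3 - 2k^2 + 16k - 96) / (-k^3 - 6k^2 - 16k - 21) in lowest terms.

By polynomial division,
  k^4 - 3k^3 - 2k^2 + 16k - 96 = (-k + 9)(-k^3 - 6k^2 - 16k - 21) + (36k^2 + 139k + 93)
  -k^3 - 6k^2 - 16k - 21 = (-(1/36)k - 77/1296)(36k^2 + 139k + 93) + (-(6685/1296)k - 6685/432)
  36k^2 + 139k + 93 = (-(46656/6685)k - 40176/6685)(-(6685/1296)k - 6685/432) + (0)
Last nonzero remainder: -(6685/1296)k - 6685/432. Dividing through by -6685/1296 gives the monic gcd k + 3.
Cancel k + 3 from numerator and denominator to get the reduced form.

(-k^3 + 6k^2 - 16k + 32)/(k^2 + 3k + 7)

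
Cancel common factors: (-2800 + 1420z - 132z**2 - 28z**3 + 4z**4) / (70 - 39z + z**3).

Apply the Euclidean algorithm:
  4z**4 - 28z**3 - 132z**2 + 1420z - 2800 = (4z - 28)(z**3 - 39z + 70) + (24z**2 + 48z - 840)
  z**3 - 39z + 70 = ((1/24)z - 1/12)(24z**2 + 48z - 840) + (0)
Last nonzero remainder: 24z**2 + 48z - 840. Dividing through by 24 gives the monic gcd z**2 + 2z - 35.
Cancel z**2 + 2z - 35 from numerator and denominator to get the reduced form.

(80 - 36z + 4z**2)/(-2 + z)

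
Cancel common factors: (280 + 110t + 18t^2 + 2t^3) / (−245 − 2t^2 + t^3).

(8 + 2t)/(−7 + t)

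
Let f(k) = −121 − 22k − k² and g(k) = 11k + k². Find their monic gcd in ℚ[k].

Apply the Euclidean algorithm:
  −k² − 22k − 121 = (−1)(k² + 11k) + (−11k − 121)
  k² + 11k = (−(1/11)k)(−11k − 121) + (0)
Last nonzero remainder: −11k − 121. Dividing through by −11 gives the monic gcd k + 11.

11 + k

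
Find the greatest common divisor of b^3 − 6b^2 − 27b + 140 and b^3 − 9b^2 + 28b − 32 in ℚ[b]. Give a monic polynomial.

b − 4

By polynomial division,
  b^3 − 6b^2 − 27b + 140 = (b^3 − 9b^2 + 28b − 32) + (3b^2 − 55b + 172)
  b^3 − 9b^2 + 28b − 32 = ((1/3)b + 28/9)(3b^2 − 55b + 172) + ((1276/9)b − 5104/9)
  3b^2 − 55b + 172 = ((27/1276)b − 387/1276)((1276/9)b − 5104/9) + (0)
Last nonzero remainder: (1276/9)b − 5104/9. Dividing through by 1276/9 gives the monic gcd b − 4.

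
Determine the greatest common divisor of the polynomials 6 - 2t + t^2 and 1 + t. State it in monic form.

Repeated division with remainder:
  t^2 - 2t + 6 = (t - 3)(t + 1) + (9)
  t + 1 = ((1/9)t + 1/9)(9) + (0)
The last nonzero remainder is the constant 9, so the polynomials are coprime and gcd = 1.

1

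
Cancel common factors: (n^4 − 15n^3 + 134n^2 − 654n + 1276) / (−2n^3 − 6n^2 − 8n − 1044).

(−n^2 + 9n − 22)/(2n + 18)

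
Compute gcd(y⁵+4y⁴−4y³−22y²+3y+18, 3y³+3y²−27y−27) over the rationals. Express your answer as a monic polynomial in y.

y²+4y+3

Repeated division with remainder:
  y⁵+4y⁴−4y³−22y²+3y+18 = ((1/3)y²+y+2/3)(3y³+3y²−27y−27) + (12y²+48y+36)
  3y³+3y²−27y−27 = ((1/4)y−3/4)(12y²+48y+36) + (0)
Last nonzero remainder: 12y²+48y+36. Dividing through by 12 gives the monic gcd y²+4y+3.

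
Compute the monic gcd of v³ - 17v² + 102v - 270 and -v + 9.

v - 9

Euclidean algorithm in ℚ[v]:
  v³ - 17v² + 102v - 270 = (-v² + 8v - 30)(-v + 9) + (0)
Last nonzero remainder: -v + 9. Dividing through by -1 gives the monic gcd v - 9.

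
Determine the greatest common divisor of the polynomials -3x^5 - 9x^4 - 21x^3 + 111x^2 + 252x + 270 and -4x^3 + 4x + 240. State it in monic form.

x^2 + 4x + 15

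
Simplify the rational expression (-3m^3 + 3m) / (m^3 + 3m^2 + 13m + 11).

(-3m^2 + 3m)/(m^2 + 2m + 11)

By polynomial division,
  -3m^3 + 3m = (-3)(m^3 + 3m^2 + 13m + 11) + (9m^2 + 42m + 33)
  m^3 + 3m^2 + 13m + 11 = ((1/9)m - 5/27)(9m^2 + 42m + 33) + ((154/9)m + 154/9)
  9m^2 + 42m + 33 = ((81/154)m + 27/14)((154/9)m + 154/9) + (0)
Last nonzero remainder: (154/9)m + 154/9. Dividing through by 154/9 gives the monic gcd m + 1.
Cancel m + 1 from numerator and denominator to get the reduced form.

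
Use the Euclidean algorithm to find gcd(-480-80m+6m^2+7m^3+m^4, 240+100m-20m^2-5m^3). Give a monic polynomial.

By polynomial division,
  m^4+7m^3+6m^2-80m-480 = (-(1/5)m-3/5)(-5m^3-20m^2+100m+240) + (14m^2+28m-336)
  -5m^3-20m^2+100m+240 = (-(5/14)m-5/7)(14m^2+28m-336) + (0)
Last nonzero remainder: 14m^2+28m-336. Dividing through by 14 gives the monic gcd m^2+2m-24.

-24+2m+m^2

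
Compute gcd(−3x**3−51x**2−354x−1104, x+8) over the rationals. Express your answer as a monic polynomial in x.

Apply the Euclidean algorithm:
  −3x**3−51x**2−354x−1104 = (−3x**2−27x−138)(x+8) + (0)
The last nonzero remainder x+8 is already monic.

x+8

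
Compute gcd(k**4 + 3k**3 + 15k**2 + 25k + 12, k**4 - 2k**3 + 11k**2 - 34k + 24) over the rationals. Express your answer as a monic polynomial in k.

k**2 + k + 12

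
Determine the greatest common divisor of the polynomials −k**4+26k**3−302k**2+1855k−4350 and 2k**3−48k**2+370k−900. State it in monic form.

k**2−15k+50

By polynomial division,
  −k**4+26k**3−302k**2+1855k−4350 = (−(1/2)k+1)(2k**3−48k**2+370k−900) + (−69k**2+1035k−3450)
  2k**3−48k**2+370k−900 = (−(2/69)k+6/23)(−69k**2+1035k−3450) + (0)
Last nonzero remainder: −69k**2+1035k−3450. Dividing through by −69 gives the monic gcd k**2−15k+50.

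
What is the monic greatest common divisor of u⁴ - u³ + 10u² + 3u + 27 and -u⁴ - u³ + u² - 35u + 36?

u² - 2u + 9

Euclidean algorithm in ℚ[u]:
  u⁴ - u³ + 10u² + 3u + 27 = (-1)(-u⁴ - u³ + u² - 35u + 36) + (-2u³ + 11u² - 32u + 63)
  -u⁴ - u³ + u² - 35u + 36 = ((1/2)u + 13/4)(-2u³ + 11u² - 32u + 63) + (-(75/4)u² + (75/2)u - 675/4)
  -2u³ + 11u² - 32u + 63 = ((8/75)u - 28/75)(-(75/4)u² + (75/2)u - 675/4) + (0)
Last nonzero remainder: -(75/4)u² + (75/2)u - 675/4. Dividing through by -75/4 gives the monic gcd u² - 2u + 9.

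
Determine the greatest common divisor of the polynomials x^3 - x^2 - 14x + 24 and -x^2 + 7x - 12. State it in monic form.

Repeated division with remainder:
  x^3 - x^2 - 14x + 24 = (-x - 6)(-x^2 + 7x - 12) + (16x - 48)
  -x^2 + 7x - 12 = (-(1/16)x + 1/4)(16x - 48) + (0)
Last nonzero remainder: 16x - 48. Dividing through by 16 gives the monic gcd x - 3.

x - 3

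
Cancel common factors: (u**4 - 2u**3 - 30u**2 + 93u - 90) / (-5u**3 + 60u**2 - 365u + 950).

(-u**3 - 3u**2 + 15u - 18)/(5u**2 - 35u + 190)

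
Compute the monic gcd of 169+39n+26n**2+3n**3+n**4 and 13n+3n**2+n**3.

13+3n+n**2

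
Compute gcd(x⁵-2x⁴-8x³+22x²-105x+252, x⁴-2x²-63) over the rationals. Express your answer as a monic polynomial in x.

x³-3x²+7x-21

Euclidean algorithm in ℚ[x]:
  x⁵-2x⁴-8x³+22x²-105x+252 = (x-2)(x⁴-2x²-63) + (-6x³+18x²-42x+126)
  x⁴-2x²-63 = (-(1/6)x-1/2)(-6x³+18x²-42x+126) + (0)
Last nonzero remainder: -6x³+18x²-42x+126. Dividing through by -6 gives the monic gcd x³-3x²+7x-21.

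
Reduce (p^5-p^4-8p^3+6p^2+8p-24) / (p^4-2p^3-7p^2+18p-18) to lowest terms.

(p^2+4p+4)/(p+3)

Euclidean algorithm in ℚ[p]:
  p^5-p^4-8p^3+6p^2+8p-24 = (p+1)(p^4-2p^3-7p^2+18p-18) + (p^3-5p^2+8p-6)
  p^4-2p^3-7p^2+18p-18 = (p+3)(p^3-5p^2+8p-6) + (0)
The last nonzero remainder p^3-5p^2+8p-6 is already monic.
Cancel p^3-5p^2+8p-6 from numerator and denominator to get the reduced form.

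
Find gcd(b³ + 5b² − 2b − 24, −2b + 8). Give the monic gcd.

1

Repeated division with remainder:
  b³ + 5b² − 2b − 24 = (−(1/2)b² − (9/2)b − 17)(−2b + 8) + (112)
  −2b + 8 = (−(1/56)b + 1/14)(112) + (0)
The last nonzero remainder is the constant 112, so the polynomials are coprime and gcd = 1.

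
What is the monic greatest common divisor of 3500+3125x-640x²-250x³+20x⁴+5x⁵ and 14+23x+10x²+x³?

7+8x+x²

Repeated division with remainder:
  5x⁵+20x⁴-250x³-640x²+3125x+3500 = (5x²-30x-65)(x³+10x²+23x+14) + (630x²+5040x+4410)
  x³+10x²+23x+14 = ((1/630)x+1/315)(630x²+5040x+4410) + (0)
Last nonzero remainder: 630x²+5040x+4410. Dividing through by 630 gives the monic gcd x²+8x+7.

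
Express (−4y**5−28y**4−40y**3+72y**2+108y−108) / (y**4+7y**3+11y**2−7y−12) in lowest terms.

Repeated division with remainder:
  −4y**5−28y**4−40y**3+72y**2+108y−108 = (−4y)(y**4+7y**3+11y**2−7y−12) + (4y**3+44y**2+60y−108)
  y**4+7y**3+11y**2−7y−12 = ((1/4)y−1)(4y**3+44y**2+60y−108) + (40y**2+80y−120)
  4y**3+44y**2+60y−108 = ((1/10)y+9/10)(40y**2+80y−120) + (0)
Last nonzero remainder: 40y**2+80y−120. Dividing through by 40 gives the monic gcd y**2+2y−3.
Cancel y**2+2y−3 from numerator and denominator to get the reduced form.

(−4y**3−20y**2−12y+36)/(y**2+5y+4)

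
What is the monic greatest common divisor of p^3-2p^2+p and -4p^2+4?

p-1

Apply the Euclidean algorithm:
  p^3-2p^2+p = (-(1/4)p+1/2)(-4p^2+4) + (2p-2)
  -4p^2+4 = (-2p-2)(2p-2) + (0)
Last nonzero remainder: 2p-2. Dividing through by 2 gives the monic gcd p-1.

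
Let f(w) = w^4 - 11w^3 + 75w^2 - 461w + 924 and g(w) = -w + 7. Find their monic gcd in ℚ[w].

Repeated division with remainder:
  w^4 - 11w^3 + 75w^2 - 461w + 924 = (-w^3 + 4w^2 - 47w + 132)(-w + 7) + (0)
Last nonzero remainder: -w + 7. Dividing through by -1 gives the monic gcd w - 7.

w - 7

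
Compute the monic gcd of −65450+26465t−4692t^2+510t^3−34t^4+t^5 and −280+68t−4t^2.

70−17t+t^2

Euclidean algorithm in ℚ[t]:
  t^5−34t^4+510t^3−4692t^2+26465t−65450 = (−(1/4)t^3+(17/4)t^2−(151/4)t+935/4)(−4t^2+68t−280) + (0)
Last nonzero remainder: −4t^2+68t−280. Dividing through by −4 gives the monic gcd t^2−17t+70.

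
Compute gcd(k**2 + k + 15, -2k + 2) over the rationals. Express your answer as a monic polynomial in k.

1

Apply the Euclidean algorithm:
  k**2 + k + 15 = (-(1/2)k - 1)(-2k + 2) + (17)
  -2k + 2 = (-(2/17)k + 2/17)(17) + (0)
The last nonzero remainder is the constant 17, so the polynomials are coprime and gcd = 1.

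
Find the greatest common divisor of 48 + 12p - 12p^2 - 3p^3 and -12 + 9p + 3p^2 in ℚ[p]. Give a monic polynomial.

4 + p

Euclidean algorithm in ℚ[p]:
  -3p^3 - 12p^2 + 12p + 48 = (-p - 1)(3p^2 + 9p - 12) + (9p + 36)
  3p^2 + 9p - 12 = ((1/3)p - 1/3)(9p + 36) + (0)
Last nonzero remainder: 9p + 36. Dividing through by 9 gives the monic gcd p + 4.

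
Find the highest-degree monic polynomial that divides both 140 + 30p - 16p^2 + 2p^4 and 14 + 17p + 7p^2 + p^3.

7 + 5p + p^2

Euclidean algorithm in ℚ[p]:
  2p^4 - 16p^2 + 30p + 140 = (2p - 14)(p^3 + 7p^2 + 17p + 14) + (48p^2 + 240p + 336)
  p^3 + 7p^2 + 17p + 14 = ((1/48)p + 1/24)(48p^2 + 240p + 336) + (0)
Last nonzero remainder: 48p^2 + 240p + 336. Dividing through by 48 gives the monic gcd p^2 + 5p + 7.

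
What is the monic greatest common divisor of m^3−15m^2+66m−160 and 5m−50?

Apply the Euclidean algorithm:
  m^3−15m^2+66m−160 = ((1/5)m^2−m+16/5)(5m−50) + (0)
Last nonzero remainder: 5m−50. Dividing through by 5 gives the monic gcd m−10.

m−10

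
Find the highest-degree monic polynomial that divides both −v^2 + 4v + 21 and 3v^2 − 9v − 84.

v − 7

Repeated division with remainder:
  −v^2 + 4v + 21 = (−1/3)(3v^2 − 9v − 84) + (v − 7)
  3v^2 − 9v − 84 = (3v + 12)(v − 7) + (0)
The last nonzero remainder v − 7 is already monic.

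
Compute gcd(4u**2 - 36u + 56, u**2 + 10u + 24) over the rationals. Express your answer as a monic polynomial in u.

1

Apply the Euclidean algorithm:
  4u**2 - 36u + 56 = (4)(u**2 + 10u + 24) + (-76u - 40)
  u**2 + 10u + 24 = (-(1/76)u - 45/361)(-76u - 40) + (6864/361)
  -76u - 40 = (-(6859/1716)u - 1805/858)(6864/361) + (0)
The last nonzero remainder is the constant 6864/361, so the polynomials are coprime and gcd = 1.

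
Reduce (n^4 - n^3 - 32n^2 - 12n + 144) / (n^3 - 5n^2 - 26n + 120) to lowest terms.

(n^3 + 5n^2 - 2n - 24)/(n^2 + n - 20)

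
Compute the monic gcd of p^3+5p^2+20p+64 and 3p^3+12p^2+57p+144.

p^2+p+16

Repeated division with remainder:
  p^3+5p^2+20p+64 = (1/3)(3p^3+12p^2+57p+144) + (p^2+p+16)
  3p^3+12p^2+57p+144 = (3p+9)(p^2+p+16) + (0)
The last nonzero remainder p^2+p+16 is already monic.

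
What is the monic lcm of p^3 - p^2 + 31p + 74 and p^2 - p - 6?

Apply the Euclidean algorithm:
  p^3 - p^2 + 31p + 74 = (p)(p^2 - p - 6) + (37p + 74)
  p^2 - p - 6 = ((1/37)p - 3/37)(37p + 74) + (0)
Last nonzero remainder: 37p + 74. Dividing through by 37 gives the monic gcd p + 2.
Then lcm(f, g) = f·g / gcd(f, g); expanding and making the result monic gives the answer.

p^4 - 4p^3 + 34p^2 - 19p - 222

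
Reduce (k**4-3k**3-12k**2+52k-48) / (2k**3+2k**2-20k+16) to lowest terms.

(k**2-5k+6)/(2k-2)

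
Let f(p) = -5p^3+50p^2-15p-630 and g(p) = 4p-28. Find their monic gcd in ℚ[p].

p-7

Repeated division with remainder:
  -5p^3+50p^2-15p-630 = (-(5/4)p^2+(15/4)p+45/2)(4p-28) + (0)
Last nonzero remainder: 4p-28. Dividing through by 4 gives the monic gcd p-7.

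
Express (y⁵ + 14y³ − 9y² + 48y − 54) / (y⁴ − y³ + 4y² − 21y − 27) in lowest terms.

Apply the Euclidean algorithm:
  y⁵ + 14y³ − 9y² + 48y − 54 = (y + 1)(y⁴ − y³ + 4y² − 21y − 27) + (11y³ + 8y² + 96y − 27)
  y⁴ − y³ + 4y² − 21y − 27 = ((1/11)y − 19/121)(11y³ + 8y² + 96y − 27) + (−(420/121)y² − (420/121)y − 3780/121)
  11y³ + 8y² + 96y − 27 = (−(1331/420)y + 121/140)(−(420/121)y² − (420/121)y − 3780/121) + (0)
Last nonzero remainder: −(420/121)y² − (420/121)y − 3780/121. Dividing through by −420/121 gives the monic gcd y² + y + 9.
Cancel y² + y + 9 from numerator and denominator to get the reduced form.

(y³ − y² + 6y − 6)/(y² − 2y − 3)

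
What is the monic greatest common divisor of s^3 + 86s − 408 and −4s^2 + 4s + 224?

Euclidean algorithm in ℚ[s]:
  s^3 + 86s − 408 = (−(1/4)s − 1/4)(−4s^2 + 4s + 224) + (143s − 352)
  −4s^2 + 4s + 224 = (−(4/143)s − 76/1859)(143s − 352) + (35424/169)
  143s − 352 = ((24167/35424)s − 1859/1107)(35424/169) + (0)
The last nonzero remainder is the constant 35424/169, so the polynomials are coprime and gcd = 1.

1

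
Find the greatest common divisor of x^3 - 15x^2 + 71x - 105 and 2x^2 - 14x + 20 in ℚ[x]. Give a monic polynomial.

Euclidean algorithm in ℚ[x]:
  x^3 - 15x^2 + 71x - 105 = ((1/2)x - 4)(2x^2 - 14x + 20) + (5x - 25)
  2x^2 - 14x + 20 = ((2/5)x - 4/5)(5x - 25) + (0)
Last nonzero remainder: 5x - 25. Dividing through by 5 gives the monic gcd x - 5.

x - 5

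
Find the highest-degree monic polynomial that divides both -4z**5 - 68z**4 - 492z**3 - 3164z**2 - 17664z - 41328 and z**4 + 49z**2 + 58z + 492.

z**2 - 2z + 41

Euclidean algorithm in ℚ[z]:
  -4z**5 - 68z**4 - 492z**3 - 3164z**2 - 17664z - 41328 = (-4z - 68)(z**4 + 49z**2 + 58z + 492) + (-296z**3 + 400z**2 - 11752z - 7872)
  z**4 + 49z**2 + 58z + 492 = (-(1/296)z - 25/5476)(-296z**3 + 400z**2 - 11752z - 7872) + ((15228/1369)z**2 - (30456/1369)z + 624348/1369)
  -296z**3 + 400z**2 - 11752z - 7872 = (-(101306/3807)z - 21904/1269)((15228/1369)z**2 - (30456/1369)z + 624348/1369) + (0)
Last nonzero remainder: (15228/1369)z**2 - (30456/1369)z + 624348/1369. Dividing through by 15228/1369 gives the monic gcd z**2 - 2z + 41.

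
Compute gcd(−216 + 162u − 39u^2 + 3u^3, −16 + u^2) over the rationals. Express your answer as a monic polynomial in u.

−4 + u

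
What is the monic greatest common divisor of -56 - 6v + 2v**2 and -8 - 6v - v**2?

Repeated division with remainder:
  2v**2 - 6v - 56 = (-2)(-v**2 - 6v - 8) + (-18v - 72)
  -v**2 - 6v - 8 = ((1/18)v + 1/9)(-18v - 72) + (0)
Last nonzero remainder: -18v - 72. Dividing through by -18 gives the monic gcd v + 4.

4 + v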